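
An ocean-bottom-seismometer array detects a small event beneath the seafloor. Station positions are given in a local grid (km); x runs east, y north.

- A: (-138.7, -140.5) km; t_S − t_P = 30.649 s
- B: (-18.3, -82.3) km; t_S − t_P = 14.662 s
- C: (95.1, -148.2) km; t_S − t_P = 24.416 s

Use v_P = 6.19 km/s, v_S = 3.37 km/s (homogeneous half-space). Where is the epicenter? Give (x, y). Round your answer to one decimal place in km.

Distance from S−P lag: d = Δt · v_P v_S / (v_P − v_S) = Δt · (6.19·3.37)/(6.19−3.37) ≈ 7.3973·Δt.
So d_A = 226.72, d_B = 108.46, d_C = 180.61 km.
Circle about each station: (x + 138.7)² + (y + 140.5)² = 226.72²; (x + 18.3)² + (y + 82.3)² = 108.46²; (x − 95.1)² + (y + 148.2)² = 180.61².
Subtracting the A equation from the B and C equations removes the quadratic terms:
240.8 x + 116.4 y = 7768.63
467.6 x − 15.4 y = 10811.30
Solving the 2×2 system: x ≈ 23.7, y ≈ 17.7 km.

x ≈ 23.7 km, y ≈ 17.7 km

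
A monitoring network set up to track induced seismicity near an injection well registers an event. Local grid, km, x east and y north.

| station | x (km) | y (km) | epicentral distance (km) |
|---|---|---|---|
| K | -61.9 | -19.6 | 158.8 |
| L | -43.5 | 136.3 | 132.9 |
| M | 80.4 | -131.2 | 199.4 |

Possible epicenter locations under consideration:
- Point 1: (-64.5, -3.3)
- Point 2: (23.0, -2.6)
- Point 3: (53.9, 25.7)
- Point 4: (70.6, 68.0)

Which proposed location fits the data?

For each candidate, compare |candidate − station| to the reported distance:
Point 1: residuals K 142.3, L 8.3, M 6.1 → max 142.3 km
Point 2: residuals K 72.2, L 21.1, M 58.6 → max 72.2 km
Point 3: residuals K 34.5, L 14.5, M 40.3 → max 40.3 km
Point 4: residuals K 0.0, L 0.1, M 0.0 → max 0.1 km
Only Point 4 has all residuals ≈ 0.

Point 4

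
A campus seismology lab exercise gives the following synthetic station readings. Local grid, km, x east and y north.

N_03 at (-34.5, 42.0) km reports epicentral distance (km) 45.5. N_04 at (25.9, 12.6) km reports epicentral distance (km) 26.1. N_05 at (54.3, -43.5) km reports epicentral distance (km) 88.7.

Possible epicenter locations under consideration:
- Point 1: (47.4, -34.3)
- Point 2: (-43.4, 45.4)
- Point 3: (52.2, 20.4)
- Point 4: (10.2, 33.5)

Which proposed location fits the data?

For each candidate, compare |candidate − station| to the reported distance:
Point 1: residuals N_03 66.4, N_04 25.5, N_05 77.2 → max 77.2 km
Point 2: residuals N_03 36.0, N_04 50.6, N_05 43.4 → max 50.6 km
Point 3: residuals N_03 43.9, N_04 1.3, N_05 24.8 → max 43.9 km
Point 4: residuals N_03 0.0, N_04 0.0, N_05 0.0 → max 0.0 km
Only Point 4 has all residuals ≈ 0.

Point 4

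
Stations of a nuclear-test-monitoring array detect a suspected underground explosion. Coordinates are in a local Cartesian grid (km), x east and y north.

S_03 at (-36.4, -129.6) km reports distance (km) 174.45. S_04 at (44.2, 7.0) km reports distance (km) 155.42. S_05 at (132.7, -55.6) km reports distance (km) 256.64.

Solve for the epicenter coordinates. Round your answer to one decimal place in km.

-109.7 km east, 28.7 km north

Circle about each station: (x + 36.4)² + (y + 129.6)² = 174.45²; (x − 44.2)² + (y − 7.0)² = 155.42²; (x − 132.7)² + (y + 55.6)² = 256.64².
Subtracting the S_03 equation from the S_04 and S_05 equations removes the quadratic terms:
161.2 x + 273.2 y = -9841.05
338.2 x + 148.0 y = -32851.76
Solving the 2×2 system: x ≈ -109.7, y ≈ 28.7 km.
Check against S_03 (with the unrounded x, y): √((x + 36.4)²+(y + 129.6)²) = 174.45 ≈ 174.45 km. ✓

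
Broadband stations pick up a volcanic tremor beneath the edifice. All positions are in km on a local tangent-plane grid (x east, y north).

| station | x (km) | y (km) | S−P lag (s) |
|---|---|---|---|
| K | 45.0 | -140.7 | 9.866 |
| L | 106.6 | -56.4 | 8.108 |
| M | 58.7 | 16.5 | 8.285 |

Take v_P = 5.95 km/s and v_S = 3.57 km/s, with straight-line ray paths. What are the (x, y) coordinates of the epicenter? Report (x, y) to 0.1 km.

34.3 km east, -53.3 km north

Distance from S−P lag: d = Δt · v_P v_S / (v_P − v_S) = Δt · (5.95·3.57)/(5.95−3.57) ≈ 8.9250·Δt.
So d_K = 88.05, d_L = 72.36, d_M = 73.94 km.
Circle about each station: (x − 45.0)² + (y + 140.7)² = 88.05²; (x − 106.6)² + (y + 56.4)² = 72.36²; (x − 58.7)² + (y − 16.5)² = 73.94².
Subtracting the K equation from the L and M equations removes the quadratic terms:
123.2 x + 168.6 y = -4760.14
27.4 x + 314.4 y = -15817.87
Solving the 2×2 system: x ≈ 34.3, y ≈ -53.3 km.
Check against K (with the unrounded x, y): √((x − 45.0)²+(y + 140.7)²) = 88.05 ≈ 88.05 km. ✓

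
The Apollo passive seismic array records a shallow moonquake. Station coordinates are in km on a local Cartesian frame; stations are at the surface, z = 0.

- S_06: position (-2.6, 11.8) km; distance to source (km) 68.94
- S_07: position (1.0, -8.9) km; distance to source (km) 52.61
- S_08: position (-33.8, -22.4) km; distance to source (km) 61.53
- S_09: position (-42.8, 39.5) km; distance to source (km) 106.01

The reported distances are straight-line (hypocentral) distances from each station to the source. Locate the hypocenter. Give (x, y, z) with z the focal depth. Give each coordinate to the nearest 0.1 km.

Each station gives a sphere (x−x_i)² + (y−y_i)² + z² = d_i² (stations at z=0).
Subtracting the S_06 sphere from S_07 and S_08: z² cancels, leaving linear equations in x and y:
7.2 x − 41.4 y = 1919.12
-62.4 x − 68.4 y = 2464.98
Solving: x ≈ 9.499, y ≈ -44.704 km (keep extra digits for the depth step; rounded: 9.5, -44.7).
Then from the S_06 sphere: z² = 68.94² − (x + 2.6)² − (y − 11.8)² with x = 9.499, y = -44.704, so z ≈ 37.598 ≈ 37.6 km.
Check against S_09 (with the unrounded solution): distance 106.01 ≈ 106.01 km. ✓

x ≈ 9.5 km, y ≈ -44.7 km, depth ≈ 37.6 km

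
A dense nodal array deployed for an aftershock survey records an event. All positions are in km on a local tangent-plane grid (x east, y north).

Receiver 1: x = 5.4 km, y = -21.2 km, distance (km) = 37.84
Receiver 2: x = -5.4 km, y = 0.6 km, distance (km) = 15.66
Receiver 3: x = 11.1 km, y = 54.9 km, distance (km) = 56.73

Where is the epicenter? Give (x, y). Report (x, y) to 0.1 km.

-19.6 km east, 7.2 km north

Circle about each station: (x − 5.4)² + (y + 21.2)² = 37.84²; (x + 5.4)² + (y − 0.6)² = 15.66²; (x − 11.1)² + (y − 54.9)² = 56.73².
Subtracting pairs of circle equations eliminates x²+y² and gives linear equations (the radical axes):
-21.6 x + 43.6 y = 737.55
11.4 x + 152.2 y = 872.19
Solving the 2×2 system: x ≈ -19.6, y ≈ 7.2 km.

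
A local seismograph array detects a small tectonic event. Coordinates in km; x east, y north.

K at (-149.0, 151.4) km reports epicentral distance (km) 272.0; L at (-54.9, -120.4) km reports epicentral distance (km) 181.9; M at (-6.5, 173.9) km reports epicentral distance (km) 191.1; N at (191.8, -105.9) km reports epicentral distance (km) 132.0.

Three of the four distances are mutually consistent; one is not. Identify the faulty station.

Solve using three stations at a time. Using K, L, M (subtract circle equations pairwise → linear system) gives (x, y) ≈ (78.9, 2.9).
Distances from that point to each station vs reported:
  K: calculated 272.0 vs reported 272.0 → residual 0.0 km
  L: calculated 182.0 vs reported 181.9 → residual 0.1 km
  M: calculated 191.2 vs reported 191.1 → residual 0.1 km
  N: calculated 156.8 vs reported 132.0 → residual 24.8 km
K, L, M are mutually consistent (residuals ≈ 0); N is off by 24.8 km.

N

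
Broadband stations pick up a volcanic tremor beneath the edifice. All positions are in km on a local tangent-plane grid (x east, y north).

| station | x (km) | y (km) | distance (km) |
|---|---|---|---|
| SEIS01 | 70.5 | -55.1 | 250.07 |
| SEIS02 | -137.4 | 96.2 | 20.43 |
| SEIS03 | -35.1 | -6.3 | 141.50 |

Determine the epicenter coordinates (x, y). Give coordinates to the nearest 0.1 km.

-120.0 km east, 106.9 km north

Circle about each station: (x − 70.5)² + (y + 55.1)² = 250.07²; (x + 137.4)² + (y − 96.2)² = 20.43²; (x + 35.1)² + (y + 6.3)² = 141.50².
Subtracting the SEIS01 equation from the SEIS02 and SEIS03 equations removes the quadratic terms:
-415.8 x + 302.6 y = 82244.56
-211.2 x + 97.6 y = 35778.19
Solving the 2×2 system: x ≈ -120.0, y ≈ 106.9 km.
Check against SEIS01 (with the unrounded x, y): √((x − 70.5)²+(y + 55.1)²) = 250.07 ≈ 250.07 km. ✓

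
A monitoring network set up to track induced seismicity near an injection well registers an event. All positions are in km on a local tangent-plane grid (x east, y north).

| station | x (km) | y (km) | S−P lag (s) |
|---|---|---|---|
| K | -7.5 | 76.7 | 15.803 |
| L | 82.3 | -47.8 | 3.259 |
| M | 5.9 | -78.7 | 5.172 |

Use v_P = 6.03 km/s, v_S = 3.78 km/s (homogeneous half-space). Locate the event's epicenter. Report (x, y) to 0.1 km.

Distance from S−P lag: d = Δt · v_P v_S / (v_P − v_S) = Δt · (6.03·3.78)/(6.03−3.78) ≈ 10.1304·Δt.
So d_K = 160.09, d_L = 33.01, d_M = 52.39 km.
Circle about each station: (x + 7.5)² + (y − 76.7)² = 160.09²; (x − 82.3)² + (y + 47.8)² = 33.01²; (x − 5.9)² + (y + 78.7)² = 52.39².
Subtracting pairs of circle equations eliminates x²+y² and gives linear equations (the radical axes):
179.6 x − 249.0 y = 27658.14
26.8 x − 310.8 y = 23173.46
Solving the 2×2 system: x ≈ 57.5, y ≈ -69.6 km.

57.5 km east, -69.6 km north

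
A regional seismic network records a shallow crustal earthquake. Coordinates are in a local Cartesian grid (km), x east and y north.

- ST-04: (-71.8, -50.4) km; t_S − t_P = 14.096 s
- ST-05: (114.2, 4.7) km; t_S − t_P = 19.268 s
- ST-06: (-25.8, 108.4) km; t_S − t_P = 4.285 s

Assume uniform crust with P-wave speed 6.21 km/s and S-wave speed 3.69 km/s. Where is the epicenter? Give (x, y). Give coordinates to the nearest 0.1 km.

(-46.2, 75.2)

Distance from S−P lag: d = Δt · v_P v_S / (v_P − v_S) = Δt · (6.21·3.69)/(6.21−3.69) ≈ 9.0932·Δt.
So d_ST-04 = 128.18, d_ST-05 = 175.21, d_ST-06 = 38.96 km.
Circle about each station: (x + 71.8)² + (y + 50.4)² = 128.18²; (x − 114.2)² + (y − 4.7)² = 175.21²; (x + 25.8)² + (y − 108.4)² = 38.96².
Subtracting the ST-04 equation from the ST-05 and ST-06 equations removes the quadratic terms:
372.0 x + 110.2 y = -8900.10
92.0 x + 317.6 y = 19633.03
Solving the 2×2 system: x ≈ -46.2, y ≈ 75.2 km.
Check against ST-04 (with the unrounded x, y): √((x + 71.8)²+(y + 50.4)²) = 128.18 ≈ 128.18 km. ✓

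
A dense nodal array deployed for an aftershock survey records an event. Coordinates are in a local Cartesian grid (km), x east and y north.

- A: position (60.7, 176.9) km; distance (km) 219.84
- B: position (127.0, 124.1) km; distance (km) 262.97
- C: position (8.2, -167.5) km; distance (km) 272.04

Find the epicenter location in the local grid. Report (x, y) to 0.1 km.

x ≈ -129.7 km, y ≈ 67.0 km

Circle about each station: (x − 60.7)² + (y − 176.9)² = 219.84²; (x − 127.0)² + (y − 124.1)² = 262.97²; (x − 8.2)² + (y + 167.5)² = 272.04².
Subtracting the A equation from the B and C equations removes the quadratic terms:
132.6 x − 105.6 y = -24271.89
-105.0 x − 688.8 y = -32530.75
Solving the 2×2 system: x ≈ -129.7, y ≈ 67.0 km.
Check against A (with the unrounded x, y): √((x − 60.7)²+(y − 176.9)²) = 219.83 ≈ 219.84 km. ✓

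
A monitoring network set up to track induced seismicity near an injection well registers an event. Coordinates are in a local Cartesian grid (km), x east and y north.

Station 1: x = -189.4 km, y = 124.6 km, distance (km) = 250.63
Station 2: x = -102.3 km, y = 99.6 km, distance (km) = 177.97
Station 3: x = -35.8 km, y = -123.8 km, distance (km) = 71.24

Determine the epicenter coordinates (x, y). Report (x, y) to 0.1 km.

Circle about each station: (x + 189.4)² + (y − 124.6)² = 250.63²; (x + 102.3)² + (y − 99.6)² = 177.97²; (x + 35.8)² + (y + 123.8)² = 71.24².
Subtracting pairs of circle equations eliminates x²+y² and gives linear equations (the radical axes):
174.2 x − 50.0 y = 130.01
307.2 x − 496.8 y = 22950.82
Solving the 2×2 system: x ≈ -15.2, y ≈ -55.6 km.

(-15.2, -55.6)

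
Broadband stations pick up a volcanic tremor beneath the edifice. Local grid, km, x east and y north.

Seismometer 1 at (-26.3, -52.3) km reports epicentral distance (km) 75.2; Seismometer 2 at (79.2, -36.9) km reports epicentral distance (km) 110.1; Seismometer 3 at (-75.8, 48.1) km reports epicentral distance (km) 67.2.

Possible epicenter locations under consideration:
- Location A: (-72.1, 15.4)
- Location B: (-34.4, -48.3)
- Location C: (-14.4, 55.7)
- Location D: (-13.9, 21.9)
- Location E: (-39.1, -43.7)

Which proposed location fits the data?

For each candidate, compare |candidate − station| to the reported distance:
Location A: residuals Seismometer 1 6.5, Seismometer 2 50.0, Seismometer 3 34.3 → max 50.0 km
Location B: residuals Seismometer 1 66.2, Seismometer 2 4.1, Seismometer 3 37.7 → max 66.2 km
Location C: residuals Seismometer 1 33.5, Seismometer 2 21.6, Seismometer 3 5.3 → max 33.5 km
Location D: residuals Seismometer 1 0.0, Seismometer 2 0.0, Seismometer 3 0.0 → max 0.0 km
Location E: residuals Seismometer 1 59.8, Seismometer 2 8.4, Seismometer 3 31.7 → max 59.8 km
Only Location D has all residuals ≈ 0.

Location D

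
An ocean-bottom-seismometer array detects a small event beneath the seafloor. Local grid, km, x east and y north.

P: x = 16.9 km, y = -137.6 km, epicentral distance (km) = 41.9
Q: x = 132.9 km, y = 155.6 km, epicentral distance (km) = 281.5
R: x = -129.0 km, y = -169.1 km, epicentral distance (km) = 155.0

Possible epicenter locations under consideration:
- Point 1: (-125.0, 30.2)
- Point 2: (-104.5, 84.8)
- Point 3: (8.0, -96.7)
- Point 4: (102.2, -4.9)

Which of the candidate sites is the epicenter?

For each candidate, compare |candidate − station| to the reported distance:
Point 1: residuals P 177.9, Q 5.3, R 44.3 → max 177.9 km
Point 2: residuals P 211.5, Q 33.8, R 100.1 → max 211.5 km
Point 3: residuals P 0.0, Q 0.0, R 0.0 → max 0.0 km
Point 4: residuals P 115.9, Q 118.1, R 128.6 → max 128.6 km
Only Point 3 has all residuals ≈ 0.

Point 3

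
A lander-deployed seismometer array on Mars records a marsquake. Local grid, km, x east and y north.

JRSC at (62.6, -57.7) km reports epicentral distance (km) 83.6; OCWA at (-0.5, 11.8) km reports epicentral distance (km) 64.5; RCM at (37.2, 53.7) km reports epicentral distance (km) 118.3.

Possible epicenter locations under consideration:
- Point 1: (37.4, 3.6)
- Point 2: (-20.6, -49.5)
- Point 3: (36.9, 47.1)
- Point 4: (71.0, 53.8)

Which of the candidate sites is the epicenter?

For each candidate, compare |candidate − station| to the reported distance:
Point 1: residuals JRSC 17.3, OCWA 25.7, RCM 68.2 → max 68.2 km
Point 2: residuals JRSC 0.0, OCWA 0.0, RCM 0.0 → max 0.0 km
Point 3: residuals JRSC 24.3, OCWA 13.1, RCM 111.7 → max 111.7 km
Point 4: residuals JRSC 28.2, OCWA 18.4, RCM 84.5 → max 84.5 km
Only Point 2 has all residuals ≈ 0.

Point 2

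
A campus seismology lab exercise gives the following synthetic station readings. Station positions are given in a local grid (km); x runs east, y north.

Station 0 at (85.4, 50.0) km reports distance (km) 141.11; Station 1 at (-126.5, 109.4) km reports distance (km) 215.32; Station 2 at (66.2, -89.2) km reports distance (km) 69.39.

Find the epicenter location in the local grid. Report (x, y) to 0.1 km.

1.7 km east, -63.6 km north

Circle about each station: (x − 85.4)² + (y − 50.0)² = 141.11²; (x + 126.5)² + (y − 109.4)² = 215.32²; (x − 66.2)² + (y + 89.2)² = 69.39².
Subtracting the Station 0 equation from the Station 1 and Station 2 equations removes the quadratic terms:
-423.8 x + 118.8 y = -8273.22
-38.4 x − 278.4 y = 17642.98
Solving the 2×2 system: x ≈ 1.7, y ≈ -63.6 km.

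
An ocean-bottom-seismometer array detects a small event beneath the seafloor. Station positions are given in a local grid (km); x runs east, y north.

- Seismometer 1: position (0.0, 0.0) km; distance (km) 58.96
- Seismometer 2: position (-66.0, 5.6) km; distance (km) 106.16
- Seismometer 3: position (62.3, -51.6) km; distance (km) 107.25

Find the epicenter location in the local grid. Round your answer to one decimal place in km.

x ≈ 30.1 km, y ≈ 50.7 km

Circle about each station: x² + y² = 58.96²; (x + 66.0)² + (y − 5.6)² = 106.16²; (x − 62.3)² + (y + 51.6)² = 107.25².
Subtracting pairs of circle equations eliminates x²+y² and gives linear equations (the radical axes):
-132.0 x + 11.2 y = -3406.30
124.6 x − 103.2 y = -1482.43
Solving the 2×2 system: x ≈ 30.1, y ≈ 50.7 km.
Check against Seismometer 1 (with the unrounded x, y): √(x²+y²) = 58.98 ≈ 58.96 km. ✓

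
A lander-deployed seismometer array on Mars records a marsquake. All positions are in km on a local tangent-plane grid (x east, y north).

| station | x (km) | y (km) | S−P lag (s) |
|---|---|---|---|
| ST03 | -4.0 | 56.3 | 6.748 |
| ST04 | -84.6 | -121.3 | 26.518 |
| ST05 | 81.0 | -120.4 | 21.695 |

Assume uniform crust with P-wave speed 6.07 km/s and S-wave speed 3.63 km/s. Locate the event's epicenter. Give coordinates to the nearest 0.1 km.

x ≈ 54.4 km, y ≈ 73.7 km

Distance from S−P lag: d = Δt · v_P v_S / (v_P − v_S) = Δt · (6.07·3.63)/(6.07−3.63) ≈ 9.0304·Δt.
So d_ST03 = 60.94, d_ST04 = 239.47, d_ST05 = 195.91 km.
Circle about each station: (x + 4.0)² + (y − 56.3)² = 60.94²; (x + 84.6)² + (y + 121.3)² = 239.47²; (x − 81.0)² + (y + 120.4)² = 195.91².
Subtracting pairs of circle equations eliminates x²+y² and gives linear equations (the radical axes):
-161.2 x − 355.2 y = -34947.04
170.0 x − 353.4 y = -16795.57
Solving the 2×2 system: x ≈ 54.4, y ≈ 73.7 km.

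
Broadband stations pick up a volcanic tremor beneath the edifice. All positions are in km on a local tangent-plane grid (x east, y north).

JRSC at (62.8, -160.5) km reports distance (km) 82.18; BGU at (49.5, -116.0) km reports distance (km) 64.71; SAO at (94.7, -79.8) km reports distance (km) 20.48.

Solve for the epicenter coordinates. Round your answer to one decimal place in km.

(110.1, -93.3)

Circle about each station: (x − 62.8)² + (y + 160.5)² = 82.18²; (x − 49.5)² + (y + 116.0)² = 64.71²; (x − 94.7)² + (y + 79.8)² = 20.48².
Subtracting pairs of circle equations eliminates x²+y² and gives linear equations (the radical axes):
-26.6 x + 89.0 y = -11231.67
63.8 x + 161.4 y = -8033.84
Solving the 2×2 system: x ≈ 110.1, y ≈ -93.3 km.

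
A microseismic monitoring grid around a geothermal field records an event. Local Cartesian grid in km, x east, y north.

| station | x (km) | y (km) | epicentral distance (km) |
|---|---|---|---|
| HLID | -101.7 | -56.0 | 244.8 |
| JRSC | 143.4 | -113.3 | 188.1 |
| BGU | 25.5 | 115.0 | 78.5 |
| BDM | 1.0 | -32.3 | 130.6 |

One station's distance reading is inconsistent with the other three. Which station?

Solve using three stations at a time. Using JRSC, BGU, BDM (subtract circle equations pairwise → linear system) gives (x, y) ≈ (86.9, 66.1).
Distances from that point to each station vs reported:
  HLID: calculated 224.6 vs reported 244.8 → residual 20.2 km
  JRSC: calculated 188.1 vs reported 188.1 → residual 0.0 km
  BGU: calculated 78.5 vs reported 78.5 → residual 0.0 km
  BDM: calculated 130.6 vs reported 130.6 → residual 0.0 km
JRSC, BGU, BDM are mutually consistent (residuals ≈ 0); HLID is off by 20.2 km.

HLID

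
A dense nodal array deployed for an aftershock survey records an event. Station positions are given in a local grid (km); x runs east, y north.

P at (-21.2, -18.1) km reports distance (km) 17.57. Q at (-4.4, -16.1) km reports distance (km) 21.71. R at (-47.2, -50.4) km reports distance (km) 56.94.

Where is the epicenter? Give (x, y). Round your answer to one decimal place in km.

Circle about each station: (x + 21.2)² + (y + 18.1)² = 17.57²; (x + 4.4)² + (y + 16.1)² = 21.71²; (x + 47.2)² + (y + 50.4)² = 56.94².
Subtracting the P equation from the Q and R equations removes the quadratic terms:
33.6 x + 4.0 y = -661.10
-52.0 x − 64.6 y = 1057.49
Solving the 2×2 system: x ≈ -19.6, y ≈ -0.6 km.
Check against P (with the unrounded x, y): √((x + 21.2)²+(y + 18.1)²) = 17.58 ≈ 17.57 km. ✓

(-19.6, -0.6)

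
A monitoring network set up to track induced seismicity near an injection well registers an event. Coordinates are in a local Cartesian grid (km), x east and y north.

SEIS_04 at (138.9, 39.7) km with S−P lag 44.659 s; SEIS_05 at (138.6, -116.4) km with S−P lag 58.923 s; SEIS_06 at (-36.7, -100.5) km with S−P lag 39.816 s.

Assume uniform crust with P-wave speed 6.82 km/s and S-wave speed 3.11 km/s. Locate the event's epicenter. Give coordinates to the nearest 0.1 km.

-104.5 km east, 116.8 km north

Distance from S−P lag: d = Δt · v_P v_S / (v_P − v_S) = Δt · (6.82·3.11)/(6.82−3.11) ≈ 5.7170·Δt.
So d_SEIS_04 = 255.32, d_SEIS_05 = 336.86, d_SEIS_06 = 227.63 km.
Circle about each station: (x − 138.9)² + (y − 39.7)² = 255.32²; (x − 138.6)² + (y + 116.4)² = 336.86²; (x + 36.7)² + (y + 100.5)² = 227.63².
Subtracting pairs of circle equations eliminates x²+y² and gives linear equations (the radical axes):
-0.6 x − 312.2 y = -36396.74
-351.2 x − 280.4 y = 3950.73
Solving the 2×2 system: x ≈ -104.5, y ≈ 116.8 km.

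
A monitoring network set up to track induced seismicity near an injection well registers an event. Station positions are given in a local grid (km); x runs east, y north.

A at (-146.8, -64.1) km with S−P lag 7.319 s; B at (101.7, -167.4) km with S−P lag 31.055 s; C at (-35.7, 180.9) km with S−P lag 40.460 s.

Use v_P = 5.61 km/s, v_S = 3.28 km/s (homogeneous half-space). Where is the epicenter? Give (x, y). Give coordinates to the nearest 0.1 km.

Distance from S−P lag: d = Δt · v_P v_S / (v_P − v_S) = Δt · (5.61·3.28)/(5.61−3.28) ≈ 7.8973·Δt.
So d_A = 57.80, d_B = 245.25, d_C = 319.53 km.
Circle about each station: (x + 146.8)² + (y + 64.1)² = 57.80²; (x − 101.7)² + (y + 167.4)² = 245.25²; (x + 35.7)² + (y − 180.9)² = 319.53².
Subtracting the A equation from the B and C equations removes the quadratic terms:
497.0 x − 206.6 y = -44100.12
222.2 x + 490.0 y = -90418.33
Solving the 2×2 system: x ≈ -139.2, y ≈ -121.4 km.

(-139.2, -121.4)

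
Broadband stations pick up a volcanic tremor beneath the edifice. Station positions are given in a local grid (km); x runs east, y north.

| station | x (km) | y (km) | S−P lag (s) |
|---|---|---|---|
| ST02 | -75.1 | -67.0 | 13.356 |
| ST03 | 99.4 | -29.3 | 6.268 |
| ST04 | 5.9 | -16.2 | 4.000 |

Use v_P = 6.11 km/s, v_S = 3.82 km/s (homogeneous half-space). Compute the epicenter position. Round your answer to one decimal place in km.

Distance from S−P lag: d = Δt · v_P v_S / (v_P − v_S) = Δt · (6.11·3.82)/(6.11−3.82) ≈ 10.1922·Δt.
So d_ST02 = 136.13, d_ST03 = 63.88, d_ST04 = 40.77 km.
Circle about each station: (x + 75.1)² + (y + 67.0)² = 136.13²; (x − 99.4)² + (y + 29.3)² = 63.88²; (x − 5.9)² + (y + 16.2)² = 40.77².
Subtracting the ST02 equation from the ST03 and ST04 equations removes the quadratic terms:
349.0 x + 75.4 y = 15060.56
162.0 x + 101.6 y = 7037.42
Solving the 2×2 system: x ≈ 43.0, y ≈ 0.7 km.
Check against ST02 (with the unrounded x, y): √((x + 75.1)²+(y + 67.0)²) = 136.13 ≈ 136.13 km. ✓

43.0 km east, 0.7 km north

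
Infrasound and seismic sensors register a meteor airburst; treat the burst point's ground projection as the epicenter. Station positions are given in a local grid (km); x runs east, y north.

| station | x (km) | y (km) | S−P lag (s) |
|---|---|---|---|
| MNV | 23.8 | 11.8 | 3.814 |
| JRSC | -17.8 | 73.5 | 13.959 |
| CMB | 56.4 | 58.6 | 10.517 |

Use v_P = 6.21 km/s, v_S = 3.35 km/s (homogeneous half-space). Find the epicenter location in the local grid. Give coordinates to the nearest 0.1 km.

x ≈ 33.2 km, y ≈ -14.3 km

Distance from S−P lag: d = Δt · v_P v_S / (v_P − v_S) = Δt · (6.21·3.35)/(6.21−3.35) ≈ 7.2740·Δt.
So d_MNV = 27.74, d_JRSC = 101.54, d_CMB = 76.50 km.
Circle about each station: (x − 23.8)² + (y − 11.8)² = 27.74²; (x + 17.8)² + (y − 73.5)² = 101.54²; (x − 56.4)² + (y − 58.6)² = 76.50².
Subtracting the MNV equation from the JRSC and CMB equations removes the quadratic terms:
-83.2 x + 123.4 y = -4527.45
65.2 x + 93.6 y = 826.50
Solving the 2×2 system: x ≈ 33.2, y ≈ -14.3 km.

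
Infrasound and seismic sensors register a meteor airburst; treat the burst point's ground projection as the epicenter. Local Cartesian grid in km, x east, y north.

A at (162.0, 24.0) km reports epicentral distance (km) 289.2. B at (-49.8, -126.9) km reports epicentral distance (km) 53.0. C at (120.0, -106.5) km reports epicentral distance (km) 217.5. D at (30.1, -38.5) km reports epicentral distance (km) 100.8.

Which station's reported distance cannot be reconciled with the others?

Solve using three stations at a time. Using A, B, C (subtract circle equations pairwise → linear system) gives (x, y) ≈ (-97.5, -103.7).
Distances from that point to each station vs reported:
  A: calculated 289.2 vs reported 289.2 → residual 0.0 km
  B: calculated 53.0 vs reported 53.0 → residual 0.0 km
  C: calculated 217.5 vs reported 217.5 → residual 0.0 km
  D: calculated 143.3 vs reported 100.8 → residual 42.5 km
A, B, C are mutually consistent (residuals ≈ 0); D is off by 42.5 km.

D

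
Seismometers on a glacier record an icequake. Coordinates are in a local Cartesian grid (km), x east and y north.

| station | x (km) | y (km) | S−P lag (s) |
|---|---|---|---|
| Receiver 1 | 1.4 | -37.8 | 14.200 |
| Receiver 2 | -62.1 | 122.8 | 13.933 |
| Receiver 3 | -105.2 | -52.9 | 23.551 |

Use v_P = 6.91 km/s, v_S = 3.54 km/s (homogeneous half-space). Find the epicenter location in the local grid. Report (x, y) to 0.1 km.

x ≈ 19.9 km, y ≈ 63.6 km

Distance from S−P lag: d = Δt · v_P v_S / (v_P − v_S) = Δt · (6.91·3.54)/(6.91−3.54) ≈ 7.2586·Δt.
So d_Receiver 1 = 103.07, d_Receiver 2 = 101.13, d_Receiver 3 = 170.95 km.
Circle about each station: (x − 1.4)² + (y + 37.8)² = 103.07²; (x + 62.1)² + (y − 122.8)² = 101.13²; (x + 105.2)² + (y + 52.9)² = 170.95².
Subtracting the Receiver 1 equation from the Receiver 2 and Receiver 3 equations removes the quadratic terms:
-127.0 x + 321.2 y = 17901.60
-213.2 x − 30.2 y = -6165.83
Solving the 2×2 system: x ≈ 19.9, y ≈ 63.6 km.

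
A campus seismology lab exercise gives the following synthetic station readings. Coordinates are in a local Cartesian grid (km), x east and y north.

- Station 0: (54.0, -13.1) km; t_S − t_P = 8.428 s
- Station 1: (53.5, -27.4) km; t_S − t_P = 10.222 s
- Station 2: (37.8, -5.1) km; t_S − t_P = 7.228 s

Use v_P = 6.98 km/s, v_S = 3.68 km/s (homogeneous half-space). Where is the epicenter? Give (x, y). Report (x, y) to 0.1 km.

(40.5, 51.1)

Distance from S−P lag: d = Δt · v_P v_S / (v_P − v_S) = Δt · (6.98·3.68)/(6.98−3.68) ≈ 7.7838·Δt.
So d_Station 0 = 65.60, d_Station 1 = 79.57, d_Station 2 = 56.26 km.
Circle about each station: (x − 54.0)² + (y + 13.1)² = 65.60²; (x − 53.5)² + (y + 27.4)² = 79.57²; (x − 37.8)² + (y + 5.1)² = 56.26².
Subtracting pairs of circle equations eliminates x²+y² and gives linear equations (the radical axes):
-1.0 x − 28.6 y = -1502.62
-32.4 x + 16.0 y = -494.59
Solving the 2×2 system: x ≈ 40.5, y ≈ 51.1 km.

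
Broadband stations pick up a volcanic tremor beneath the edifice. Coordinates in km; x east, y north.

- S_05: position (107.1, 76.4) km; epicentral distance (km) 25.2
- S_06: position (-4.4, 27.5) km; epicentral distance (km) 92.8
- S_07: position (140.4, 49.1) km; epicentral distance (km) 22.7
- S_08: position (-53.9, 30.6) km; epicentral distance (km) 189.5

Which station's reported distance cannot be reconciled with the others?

Solve using three stations at a time. Using S_05, S_07, S_08 (subtract circle equations pairwise → linear system) gives (x, y) ≈ (131.5, 70.0).
Distances from that point to each station vs reported:
  S_05: calculated 25.2 vs reported 25.2 → residual 0.0 km
  S_06: calculated 142.3 vs reported 92.8 → residual 49.5 km
  S_07: calculated 22.7 vs reported 22.7 → residual 0.0 km
  S_08: calculated 189.5 vs reported 189.5 → residual 0.0 km
S_05, S_07, S_08 are mutually consistent (residuals ≈ 0); S_06 is off by 49.5 km.

S_06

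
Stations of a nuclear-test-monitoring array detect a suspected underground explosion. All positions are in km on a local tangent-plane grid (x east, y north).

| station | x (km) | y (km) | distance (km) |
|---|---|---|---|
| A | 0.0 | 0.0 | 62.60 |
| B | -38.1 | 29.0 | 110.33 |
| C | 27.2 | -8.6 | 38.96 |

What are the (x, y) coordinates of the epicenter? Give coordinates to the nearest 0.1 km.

Circle about each station: x² + y² = 62.60²; (x + 38.1)² + (y − 29.0)² = 110.33²; (x − 27.2)² + (y + 8.6)² = 38.96².
Subtracting pairs of circle equations eliminates x²+y² and gives linear equations (the radical axes):
-76.2 x + 58.0 y = -5961.34
54.4 x − 17.2 y = 3214.68
Solving the 2×2 system: x ≈ 45.5, y ≈ -43.0 km.
Check against A (with the unrounded x, y): √(x²+y²) = 62.61 ≈ 62.60 km. ✓

45.5 km east, -43.0 km north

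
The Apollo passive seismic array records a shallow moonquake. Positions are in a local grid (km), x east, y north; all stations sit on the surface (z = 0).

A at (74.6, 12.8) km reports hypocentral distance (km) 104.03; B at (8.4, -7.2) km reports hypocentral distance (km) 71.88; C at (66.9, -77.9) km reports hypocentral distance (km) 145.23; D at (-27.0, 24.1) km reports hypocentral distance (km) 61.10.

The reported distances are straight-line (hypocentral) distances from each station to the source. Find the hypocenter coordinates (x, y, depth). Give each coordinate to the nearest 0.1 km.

Each station gives a sphere (x−x_i)² + (y−y_i)² + z² = d_i² (stations at z=0).
Subtracting the A sphere from B and C: z² cancels, leaving linear equations in x and y:
-132.4 x − 40.0 y = 48.91
-15.4 x − 181.4 y = -5454.49
Solving: x ≈ -9.702, y ≈ 30.893 km (keep extra digits for the depth step; rounded: -9.7, 30.9).
Then from the A sphere: z² = 104.03² − (x − 74.6)² − (y − 12.8)² with x = -9.702, y = 30.893, so z ≈ 58.207 ≈ 58.2 km.

(-9.7, 30.9, 58.2)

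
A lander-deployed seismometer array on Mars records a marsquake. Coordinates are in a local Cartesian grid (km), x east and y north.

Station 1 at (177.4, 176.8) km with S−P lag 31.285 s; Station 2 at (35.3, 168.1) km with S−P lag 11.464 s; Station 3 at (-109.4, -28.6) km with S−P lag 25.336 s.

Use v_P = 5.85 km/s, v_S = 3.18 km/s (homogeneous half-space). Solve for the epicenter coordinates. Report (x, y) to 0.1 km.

Distance from S−P lag: d = Δt · v_P v_S / (v_P − v_S) = Δt · (5.85·3.18)/(5.85−3.18) ≈ 6.9674·Δt.
So d_Station 1 = 217.98, d_Station 2 = 79.87, d_Station 3 = 176.53 km.
Circle about each station: (x − 177.4)² + (y − 176.8)² = 217.98²; (x − 35.3)² + (y − 168.1)² = 79.87²; (x + 109.4)² + (y + 28.6)² = 176.53².
Subtracting the Station 1 equation from the Station 2 and Station 3 equations removes the quadratic terms:
-284.2 x − 17.4 y = 7910.76
-573.6 x − 410.8 y = -33590.24
Solving the 2×2 system: x ≈ -35.9, y ≈ 131.9 km.

(-35.9, 131.9)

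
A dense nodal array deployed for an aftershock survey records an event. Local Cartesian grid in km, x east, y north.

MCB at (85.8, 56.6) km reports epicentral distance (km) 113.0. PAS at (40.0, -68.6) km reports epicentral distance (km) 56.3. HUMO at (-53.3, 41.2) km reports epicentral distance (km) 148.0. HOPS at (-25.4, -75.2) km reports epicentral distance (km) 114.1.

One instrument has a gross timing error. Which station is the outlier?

MCB

Solve using three stations at a time. Using PAS, HUMO, HOPS (subtract circle equations pairwise → linear system) gives (x, y) ≈ (78.1, -27.0).
Distances from that point to each station vs reported:
  MCB: calculated 84.0 vs reported 113.0 → residual 29.0 km
  PAS: calculated 56.4 vs reported 56.3 → residual 0.1 km
  HUMO: calculated 148.0 vs reported 148.0 → residual 0.0 km
  HOPS: calculated 114.1 vs reported 114.1 → residual 0.0 km
PAS, HUMO, HOPS are mutually consistent (residuals ≈ 0); MCB is off by 29.0 km.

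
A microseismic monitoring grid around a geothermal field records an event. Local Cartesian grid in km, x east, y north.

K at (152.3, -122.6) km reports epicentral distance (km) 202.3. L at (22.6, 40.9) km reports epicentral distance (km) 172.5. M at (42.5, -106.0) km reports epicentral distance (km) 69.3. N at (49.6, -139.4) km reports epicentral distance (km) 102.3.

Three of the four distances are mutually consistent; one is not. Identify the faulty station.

Solve using three stations at a time. Using K, L, N (subtract circle equations pairwise → linear system) gives (x, y) ≈ (-49.9, -115.6).
Distances from that point to each station vs reported:
  K: calculated 202.3 vs reported 202.3 → residual 0.0 km
  L: calculated 172.5 vs reported 172.5 → residual 0.0 km
  M: calculated 92.9 vs reported 69.3 → residual 23.6 km
  N: calculated 102.3 vs reported 102.3 → residual 0.0 km
K, L, N are mutually consistent (residuals ≈ 0); M is off by 23.6 km.

M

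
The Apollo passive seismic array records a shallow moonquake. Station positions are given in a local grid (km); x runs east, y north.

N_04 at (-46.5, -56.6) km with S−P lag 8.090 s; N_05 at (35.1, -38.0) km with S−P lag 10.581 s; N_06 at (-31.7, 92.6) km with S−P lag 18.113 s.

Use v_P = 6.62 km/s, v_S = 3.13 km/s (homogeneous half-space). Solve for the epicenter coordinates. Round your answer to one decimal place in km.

-23.2 km east, -14.6 km north

Distance from S−P lag: d = Δt · v_P v_S / (v_P − v_S) = Δt · (6.62·3.13)/(6.62−3.13) ≈ 5.9371·Δt.
So d_N_04 = 48.03, d_N_05 = 62.82, d_N_06 = 107.54 km.
Circle about each station: (x + 46.5)² + (y + 56.6)² = 48.03²; (x − 35.1)² + (y + 38.0)² = 62.82²; (x + 31.7)² + (y − 92.6)² = 107.54².
Subtracting pairs of circle equations eliminates x²+y² and gives linear equations (the radical axes):
163.2 x + 37.2 y = -4329.27
29.6 x + 298.4 y = -5044.13
Solving the 2×2 system: x ≈ -23.2, y ≈ -14.6 km.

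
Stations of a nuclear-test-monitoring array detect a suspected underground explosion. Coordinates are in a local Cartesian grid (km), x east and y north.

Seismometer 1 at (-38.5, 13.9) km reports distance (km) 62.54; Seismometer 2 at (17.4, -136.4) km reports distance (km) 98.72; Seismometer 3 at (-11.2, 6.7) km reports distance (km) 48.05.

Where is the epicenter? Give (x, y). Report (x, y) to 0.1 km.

Circle about each station: (x + 38.5)² + (y − 13.9)² = 62.54²; (x − 17.4)² + (y + 136.4)² = 98.72²; (x + 11.2)² + (y − 6.7)² = 48.05².
Subtracting the Seismometer 1 equation from the Seismometer 2 and Seismometer 3 equations removes the quadratic terms:
111.8 x − 300.6 y = 11397.87
54.6 x − 14.4 y = 97.32
Solving the 2×2 system: x ≈ -9.1, y ≈ -41.3 km.

x ≈ -9.1 km, y ≈ -41.3 km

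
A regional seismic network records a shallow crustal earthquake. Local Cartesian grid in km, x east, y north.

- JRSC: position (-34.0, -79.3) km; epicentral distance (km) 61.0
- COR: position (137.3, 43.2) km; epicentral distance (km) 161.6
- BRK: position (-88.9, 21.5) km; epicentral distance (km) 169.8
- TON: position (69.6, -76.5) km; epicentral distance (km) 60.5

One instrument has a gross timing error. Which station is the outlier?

COR

Solve using three stations at a time. Using JRSC, BRK, TON (subtract circle equations pairwise → linear system) gives (x, y) ≈ (19.0, -109.7).
Distances from that point to each station vs reported:
  JRSC: calculated 61.0 vs reported 61.0 → residual 0.0 km
  COR: calculated 193.3 vs reported 161.6 → residual 31.7 km
  BRK: calculated 169.8 vs reported 169.8 → residual 0.0 km
  TON: calculated 60.5 vs reported 60.5 → residual 0.0 km
JRSC, BRK, TON are mutually consistent (residuals ≈ 0); COR is off by 31.7 km.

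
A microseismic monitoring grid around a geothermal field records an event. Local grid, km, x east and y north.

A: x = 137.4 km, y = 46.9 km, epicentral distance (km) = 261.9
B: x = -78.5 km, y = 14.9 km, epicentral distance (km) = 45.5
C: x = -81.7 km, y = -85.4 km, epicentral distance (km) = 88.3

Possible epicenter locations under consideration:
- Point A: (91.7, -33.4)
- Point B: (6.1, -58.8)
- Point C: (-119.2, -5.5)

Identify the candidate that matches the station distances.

For each candidate, compare |candidate − station| to the reported distance:
Point A: residuals A 169.5, B 131.4, C 92.7 → max 169.5 km
Point B: residuals A 93.3, B 66.7, C 3.4 → max 93.3 km
Point C: residuals A 0.0, B 0.0, C 0.0 → max 0.0 km
Only Point C has all residuals ≈ 0.

Point C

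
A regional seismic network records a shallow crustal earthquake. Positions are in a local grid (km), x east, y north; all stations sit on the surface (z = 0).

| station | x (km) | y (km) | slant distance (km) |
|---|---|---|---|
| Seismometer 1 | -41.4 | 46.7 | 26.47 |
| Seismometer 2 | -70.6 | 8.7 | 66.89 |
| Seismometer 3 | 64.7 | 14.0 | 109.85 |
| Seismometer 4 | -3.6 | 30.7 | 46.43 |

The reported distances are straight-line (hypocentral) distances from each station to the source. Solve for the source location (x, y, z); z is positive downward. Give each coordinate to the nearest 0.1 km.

x ≈ -32.9 km, y ≈ 59.6 km, depth ≈ 21.5 km

Each station gives a sphere (x−x_i)² + (y−y_i)² + z² = d_i² (stations at z=0).
Subtracting the Seismometer 1 sphere from Seismometer 2 and Seismometer 3: z² cancels, leaving linear equations in x and y:
-58.4 x − 76.0 y = -2608.41
212.2 x − 65.4 y = -10879.12
Solving: x ≈ -32.899, y ≈ 59.602 km (keep extra digits for the depth step; rounded: -32.9, 59.6).
Then from the Seismometer 1 sphere: z² = 26.47² − (x + 41.4)² − (y − 46.7)² with x = -32.899, y = 59.602, so z ≈ 21.493 ≈ 21.5 km.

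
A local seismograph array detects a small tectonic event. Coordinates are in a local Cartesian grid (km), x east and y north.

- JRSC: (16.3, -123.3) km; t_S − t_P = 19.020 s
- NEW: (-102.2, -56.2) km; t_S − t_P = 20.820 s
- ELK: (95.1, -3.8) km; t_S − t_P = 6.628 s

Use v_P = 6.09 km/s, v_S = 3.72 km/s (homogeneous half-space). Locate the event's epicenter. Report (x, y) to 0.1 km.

Distance from S−P lag: d = Δt · v_P v_S / (v_P − v_S) = Δt · (6.09·3.72)/(6.09−3.72) ≈ 9.5590·Δt.
So d_JRSC = 181.81, d_NEW = 199.02, d_ELK = 63.36 km.
Circle about each station: (x − 16.3)² + (y + 123.3)² = 181.81²; (x + 102.2)² + (y + 56.2)² = 199.02²; (x − 95.1)² + (y + 3.8)² = 63.36².
Subtracting the JRSC equation from the NEW and ELK equations removes the quadratic terms:
-237.0 x + 134.2 y = -8419.38
157.6 x + 239.0 y = 22630.26
Solving the 2×2 system: x ≈ 64.9, y ≈ 51.9 km.
Check against JRSC (with the unrounded x, y): √((x − 16.3)²+(y + 123.3)²) = 181.81 ≈ 181.81 km. ✓

x ≈ 64.9 km, y ≈ 51.9 km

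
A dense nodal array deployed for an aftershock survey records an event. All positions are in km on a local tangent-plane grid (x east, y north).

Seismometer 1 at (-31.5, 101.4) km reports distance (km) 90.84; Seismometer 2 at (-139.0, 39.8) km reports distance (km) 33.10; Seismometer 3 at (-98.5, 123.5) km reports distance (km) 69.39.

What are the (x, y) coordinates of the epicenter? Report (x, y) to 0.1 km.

-109.6 km east, 55.0 km north

Circle about each station: (x + 31.5)² + (y − 101.4)² = 90.84²; (x + 139.0)² + (y − 39.8)² = 33.10²; (x + 98.5)² + (y − 123.5)² = 69.39².
Subtracting the Seismometer 1 equation from the Seismometer 2 and Seismometer 3 equations removes the quadratic terms:
-215.0 x − 123.2 y = 16787.13
-134.0 x + 44.2 y = 17117.22
Solving the 2×2 system: x ≈ -109.6, y ≈ 55.0 km.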